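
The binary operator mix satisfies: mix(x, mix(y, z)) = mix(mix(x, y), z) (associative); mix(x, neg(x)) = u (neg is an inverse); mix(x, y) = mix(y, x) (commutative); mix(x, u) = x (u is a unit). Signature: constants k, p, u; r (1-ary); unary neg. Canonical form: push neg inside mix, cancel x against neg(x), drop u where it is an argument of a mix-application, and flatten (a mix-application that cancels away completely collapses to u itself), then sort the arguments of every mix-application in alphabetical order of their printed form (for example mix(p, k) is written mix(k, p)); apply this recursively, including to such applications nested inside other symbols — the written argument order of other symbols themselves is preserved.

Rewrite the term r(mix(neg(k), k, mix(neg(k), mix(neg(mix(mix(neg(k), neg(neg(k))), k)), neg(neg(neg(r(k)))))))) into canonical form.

Answer: r(mix(neg(k), neg(k), neg(r(k))))

Derivation:
Focus inside:  mix(neg(k), k, mix(neg(k), mix(neg(mix(mix(neg(k), neg(neg(k))), k)), neg(neg(neg(r(k)))))))
Push neg inside:  distribute neg over mix and collapse double neg
Collect terms:  mix(neg(k), neg(k), neg(r(k)))
Reassemble:  r(mix(neg(k), neg(k), neg(r(k))))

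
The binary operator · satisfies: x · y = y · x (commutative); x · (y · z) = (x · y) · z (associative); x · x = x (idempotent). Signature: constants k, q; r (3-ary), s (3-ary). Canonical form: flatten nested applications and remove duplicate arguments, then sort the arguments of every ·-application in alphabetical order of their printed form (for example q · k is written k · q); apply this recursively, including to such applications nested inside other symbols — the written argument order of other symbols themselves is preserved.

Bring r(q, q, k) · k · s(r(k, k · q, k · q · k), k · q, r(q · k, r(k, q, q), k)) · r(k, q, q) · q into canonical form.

Answer: k · q · r(k, q, q) · r(q, q, k) · s(r(k, k · q, k · q), k · q, r(k · q, r(k, q, q), k))

Derivation:
Inside:  s(r(k, k · q, k · q · k), k · q, r(q · k, r(k, q, q), k))  →  s(r(k, k · q, k · q), k · q, r(k · q, r(k, q, q), k))
Sort:  k · q · r(k, q, q) · r(q, q, k) · s(r(k, k · q, k · q), k · q, r(k · q, r(k, q, q), k))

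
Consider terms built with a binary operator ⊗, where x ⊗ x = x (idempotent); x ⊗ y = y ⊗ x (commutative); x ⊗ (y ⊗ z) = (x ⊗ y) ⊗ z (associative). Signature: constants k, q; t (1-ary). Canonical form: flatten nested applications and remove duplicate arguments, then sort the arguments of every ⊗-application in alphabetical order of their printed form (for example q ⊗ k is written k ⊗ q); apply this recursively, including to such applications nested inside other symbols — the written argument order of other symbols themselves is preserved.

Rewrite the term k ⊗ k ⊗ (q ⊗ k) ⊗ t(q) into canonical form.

Flatten:  k ⊗ k ⊗ q ⊗ k ⊗ t(q)
Deduplicate:  drop duplicate k, k
Order the arguments:  k ⊗ q ⊗ t(q)

Answer: k ⊗ q ⊗ t(q)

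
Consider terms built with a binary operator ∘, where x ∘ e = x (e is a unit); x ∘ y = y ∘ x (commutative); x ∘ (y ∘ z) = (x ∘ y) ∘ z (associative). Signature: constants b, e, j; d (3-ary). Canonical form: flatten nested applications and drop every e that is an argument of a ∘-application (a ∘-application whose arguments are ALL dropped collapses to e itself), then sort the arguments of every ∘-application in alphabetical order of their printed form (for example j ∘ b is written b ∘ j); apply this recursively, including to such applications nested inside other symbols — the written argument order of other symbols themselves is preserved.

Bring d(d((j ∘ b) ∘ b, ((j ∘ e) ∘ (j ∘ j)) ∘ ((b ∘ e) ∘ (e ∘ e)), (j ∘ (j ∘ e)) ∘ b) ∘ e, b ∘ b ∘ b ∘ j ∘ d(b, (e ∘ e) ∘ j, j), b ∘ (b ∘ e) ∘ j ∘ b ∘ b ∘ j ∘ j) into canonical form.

Answer: d(d(b ∘ b ∘ j, b ∘ j ∘ j ∘ j, b ∘ j ∘ j), b ∘ b ∘ b ∘ d(b, j, j) ∘ j, b ∘ b ∘ b ∘ b ∘ j ∘ j ∘ j)

Derivation:
Work inside:  d((j ∘ b) ∘ b, ((j ∘ e) ∘ (j ∘ j)) ∘ ((b ∘ e) ∘ (e ∘ e)), (j ∘ (j ∘ e)) ∘ b) ∘ e
Inside:  d((j ∘ b) ∘ b, ((j ∘ e) ∘ (j ∘ j)) ∘ ((b ∘ e) ∘ (e ∘ e)), (j ∘ (j ∘ e)) ∘ b)  →  d(b ∘ b ∘ j, b ∘ j ∘ j ∘ j, b ∘ j ∘ j)
Drop the unit:  drop e
Sort arguments:  d(b ∘ b ∘ j, b ∘ j ∘ j ∘ j, b ∘ j ∘ j)
Reassemble:  d(d(b ∘ b ∘ j, b ∘ j ∘ j ∘ j, b ∘ j ∘ j), b ∘ b ∘ b ∘ d(b, j, j) ∘ j, b ∘ b ∘ b ∘ b ∘ j ∘ j ∘ j)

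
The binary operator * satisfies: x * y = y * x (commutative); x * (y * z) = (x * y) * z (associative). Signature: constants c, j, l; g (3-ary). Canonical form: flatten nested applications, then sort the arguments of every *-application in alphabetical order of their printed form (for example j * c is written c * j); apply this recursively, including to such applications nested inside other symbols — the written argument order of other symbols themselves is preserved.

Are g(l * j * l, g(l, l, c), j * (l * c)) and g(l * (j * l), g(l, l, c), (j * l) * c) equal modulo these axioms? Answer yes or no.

Answer: yes — both canonical forms are g(j * l * l, g(l, l, c), c * j * l)

Derivation:
Left:  g(l * j * l, g(l, l, c), j * (l * c))
  Work inside:  j * (l * c)
  Flatten:  j * l * c
  Sort arguments:  c * j * l
  Reassemble:  g(j * l * l, g(l, l, c), c * j * l)
Right:  g(l * (j * l), g(l, l, c), (j * l) * c)
  Work inside:  (j * l) * c
  Un-nest:  j * l * c
  Sort arguments:  c * j * l
  Rebuild:  g(j * l * l, g(l, l, c), c * j * l)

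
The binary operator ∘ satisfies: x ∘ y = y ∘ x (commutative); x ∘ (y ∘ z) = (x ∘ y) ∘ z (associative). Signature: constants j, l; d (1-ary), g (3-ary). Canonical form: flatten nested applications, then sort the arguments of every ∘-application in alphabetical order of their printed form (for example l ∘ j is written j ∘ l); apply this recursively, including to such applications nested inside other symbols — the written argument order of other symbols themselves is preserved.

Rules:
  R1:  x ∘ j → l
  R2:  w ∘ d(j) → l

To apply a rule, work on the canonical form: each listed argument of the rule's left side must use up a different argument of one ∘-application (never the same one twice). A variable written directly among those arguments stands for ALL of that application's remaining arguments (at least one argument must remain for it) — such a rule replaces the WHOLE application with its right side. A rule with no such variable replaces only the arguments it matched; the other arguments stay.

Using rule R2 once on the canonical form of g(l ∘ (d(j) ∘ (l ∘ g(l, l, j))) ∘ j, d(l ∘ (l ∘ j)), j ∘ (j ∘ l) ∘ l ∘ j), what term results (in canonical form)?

Answer: g(l, d(j ∘ l ∘ l), j ∘ j ∘ j ∘ l ∘ l)

Derivation:
Canonical form:  g(d(j) ∘ g(l, l, j) ∘ j ∘ l ∘ l, d(j ∘ l ∘ l), j ∘ j ∘ j ∘ l ∘ l)
Match R2:  consume d(j);  w := g(l, l, j) ∘ j ∘ l ∘ l
The variable takes the whole remainder — replace the entire application.
Giving:  g(l, d(j ∘ l ∘ l), j ∘ j ∘ j ∘ l ∘ l)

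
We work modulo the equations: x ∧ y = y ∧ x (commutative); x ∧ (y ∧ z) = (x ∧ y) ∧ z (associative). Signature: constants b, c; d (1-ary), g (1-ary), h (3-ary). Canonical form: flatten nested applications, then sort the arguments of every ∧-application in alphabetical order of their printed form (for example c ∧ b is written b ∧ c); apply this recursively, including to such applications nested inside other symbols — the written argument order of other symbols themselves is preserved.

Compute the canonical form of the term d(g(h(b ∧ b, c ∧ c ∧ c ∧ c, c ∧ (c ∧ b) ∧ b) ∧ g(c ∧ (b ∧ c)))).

Focus inside:  h(b ∧ b, c ∧ c ∧ c ∧ c, c ∧ (c ∧ b) ∧ b) ∧ g(c ∧ (b ∧ c))
Canonicalize subterm:  h(b ∧ b, c ∧ c ∧ c ∧ c, c ∧ (c ∧ b) ∧ b)  →  h(b ∧ b, c ∧ c ∧ c ∧ c, b ∧ b ∧ c ∧ c)
Inside:  g(c ∧ (b ∧ c))  →  g(b ∧ c ∧ c)
Sort arguments:  g(b ∧ c ∧ c) ∧ h(b ∧ b, c ∧ c ∧ c ∧ c, b ∧ b ∧ c ∧ c)
Rebuild:  d(g(g(b ∧ c ∧ c) ∧ h(b ∧ b, c ∧ c ∧ c ∧ c, b ∧ b ∧ c ∧ c)))

Answer: d(g(g(b ∧ c ∧ c) ∧ h(b ∧ b, c ∧ c ∧ c ∧ c, b ∧ b ∧ c ∧ c)))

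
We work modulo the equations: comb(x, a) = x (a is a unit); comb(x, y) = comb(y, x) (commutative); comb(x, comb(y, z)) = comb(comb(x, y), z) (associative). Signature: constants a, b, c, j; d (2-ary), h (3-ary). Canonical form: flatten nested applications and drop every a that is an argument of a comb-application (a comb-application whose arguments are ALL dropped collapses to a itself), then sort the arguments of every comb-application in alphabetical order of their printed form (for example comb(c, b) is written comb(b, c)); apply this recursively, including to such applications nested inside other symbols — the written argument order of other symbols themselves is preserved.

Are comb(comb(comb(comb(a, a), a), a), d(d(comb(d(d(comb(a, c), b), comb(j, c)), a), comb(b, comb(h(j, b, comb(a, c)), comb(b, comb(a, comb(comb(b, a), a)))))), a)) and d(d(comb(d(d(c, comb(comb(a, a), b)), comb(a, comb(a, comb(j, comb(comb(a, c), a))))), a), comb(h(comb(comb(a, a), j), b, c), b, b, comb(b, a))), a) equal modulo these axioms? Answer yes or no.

Answer: yes — both canonical forms are d(d(d(d(c, b), comb(c, j)), comb(b, b, b, h(j, b, c))), a)

Derivation:
Left:  comb(comb(comb(comb(a, a), a), a), d(d(comb(d(d(comb(a, c), b), comb(j, c)), a), comb(b, comb(h(j, b, comb(a, c)), comb(b, comb(a, comb(comb(b, a), a)))))), a))
  Un-nest:  comb(a, a, a, a, d(d(comb(d(d(comb(a, c), b), comb(j, c)), a), comb(b, comb(h(j, b, comb(a, c)), comb(b, comb(a, comb(comb(b, a), a)))))), a))
  Canonicalize subterm:  d(d(comb(d(d(comb(a, c), b), comb(j, c)), a), comb(b, comb(h(j, b, comb(a, c)), comb(b, comb(a, comb(comb(b, a), a)))))), a)  →  d(d(d(d(c, b), comb(c, j)), comb(b, b, b, h(j, b, c))), a)
  Units out:  drop a (×4)
  Sort:  d(d(d(d(c, b), comb(c, j)), comb(b, b, b, h(j, b, c))), a)
Right:  d(d(comb(d(d(c, comb(comb(a, a), b)), comb(a, comb(a, comb(j, comb(comb(a, c), a))))), a), comb(h(comb(comb(a, a), j), b, c), b, b, comb(b, a))), a)
  Work inside:  comb(d(d(c, comb(comb(a, a), b)), comb(a, comb(a, comb(j, comb(comb(a, c), a))))), a)
  Simplify inside:  d(d(c, comb(comb(a, a), b)), comb(a, comb(a, comb(j, comb(comb(a, c), a)))))  →  d(d(c, b), comb(c, j))
  Unit:  drop a
  Sort:  d(d(c, b), comb(c, j))
  Reassemble:  d(d(d(d(c, b), comb(c, j)), comb(b, b, b, h(j, b, c))), a)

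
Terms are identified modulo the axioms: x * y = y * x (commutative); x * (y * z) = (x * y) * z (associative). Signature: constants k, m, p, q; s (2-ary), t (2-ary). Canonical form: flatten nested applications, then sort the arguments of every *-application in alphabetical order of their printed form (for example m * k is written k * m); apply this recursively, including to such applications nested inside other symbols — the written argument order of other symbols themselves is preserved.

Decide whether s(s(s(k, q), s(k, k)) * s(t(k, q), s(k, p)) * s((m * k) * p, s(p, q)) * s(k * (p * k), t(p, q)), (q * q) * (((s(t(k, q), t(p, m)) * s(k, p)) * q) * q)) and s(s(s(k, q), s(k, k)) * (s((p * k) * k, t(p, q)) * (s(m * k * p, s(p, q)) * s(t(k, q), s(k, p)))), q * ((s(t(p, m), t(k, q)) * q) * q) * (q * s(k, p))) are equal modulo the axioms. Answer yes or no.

Answer: no — s(s(k * k * p, t(p, q)) * s(k * m * p, s(p, q)) * s(s(k, q), s(k, k)) * s(t(k, q), s(k, p)), q * q * q * q * s(k, p) * s(t(k, q), t(p, m))) vs s(s(k * k * p, t(p, q)) * s(k * m * p, s(p, q)) * s(s(k, q), s(k, k)) * s(t(k, q), s(k, p)), q * q * q * q * s(k, p) * s(t(p, m), t(k, q)))

Derivation:
Left:  s(s(s(k, q), s(k, k)) * s(t(k, q), s(k, p)) * s((m * k) * p, s(p, q)) * s(k * (p * k), t(p, q)), (q * q) * (((s(t(k, q), t(p, m)) * s(k, p)) * q) * q))
  Focus inside:  s(s(k, q), s(k, k)) * s(t(k, q), s(k, p)) * s((m * k) * p, s(p, q)) * s(k * (p * k), t(p, q))
  Canonicalize subterm:  s((m * k) * p, s(p, q))  →  s(k * m * p, s(p, q))
  Simplify inside:  s(k * (p * k), t(p, q))  →  s(k * k * p, t(p, q))
  Order the arguments:  s(k * k * p, t(p, q)) * s(k * m * p, s(p, q)) * s(s(k, q), s(k, k)) * s(t(k, q), s(k, p))
  Reassemble:  s(s(k * k * p, t(p, q)) * s(k * m * p, s(p, q)) * s(s(k, q), s(k, k)) * s(t(k, q), s(k, p)), q * q * q * q * s(k, p) * s(t(k, q), t(p, m)))
Right:  s(s(s(k, q), s(k, k)) * (s((p * k) * k, t(p, q)) * (s(m * k * p, s(p, q)) * s(t(k, q), s(k, p)))), q * ((s(t(p, m), t(k, q)) * q) * q) * (q * s(k, p)))
  Descend into:  s(s(k, q), s(k, k)) * (s((p * k) * k, t(p, q)) * (s(m * k * p, s(p, q)) * s(t(k, q), s(k, p))))
  Un-nest:  s(s(k, q), s(k, k)) * s((p * k) * k, t(p, q)) * s(m * k * p, s(p, q)) * s(t(k, q), s(k, p))
  Simplify inside:  s((p * k) * k, t(p, q))  →  s(k * k * p, t(p, q))
  Simplify inside:  s(m * k * p, s(p, q))  →  s(k * m * p, s(p, q))
  Sort:  s(k * k * p, t(p, q)) * s(k * m * p, s(p, q)) * s(s(k, q), s(k, k)) * s(t(k, q), s(k, p))
  Put back:  s(s(k * k * p, t(p, q)) * s(k * m * p, s(p, q)) * s(s(k, q), s(k, k)) * s(t(k, q), s(k, p)), q * q * q * q * s(k, p) * s(t(p, m), t(k, q)))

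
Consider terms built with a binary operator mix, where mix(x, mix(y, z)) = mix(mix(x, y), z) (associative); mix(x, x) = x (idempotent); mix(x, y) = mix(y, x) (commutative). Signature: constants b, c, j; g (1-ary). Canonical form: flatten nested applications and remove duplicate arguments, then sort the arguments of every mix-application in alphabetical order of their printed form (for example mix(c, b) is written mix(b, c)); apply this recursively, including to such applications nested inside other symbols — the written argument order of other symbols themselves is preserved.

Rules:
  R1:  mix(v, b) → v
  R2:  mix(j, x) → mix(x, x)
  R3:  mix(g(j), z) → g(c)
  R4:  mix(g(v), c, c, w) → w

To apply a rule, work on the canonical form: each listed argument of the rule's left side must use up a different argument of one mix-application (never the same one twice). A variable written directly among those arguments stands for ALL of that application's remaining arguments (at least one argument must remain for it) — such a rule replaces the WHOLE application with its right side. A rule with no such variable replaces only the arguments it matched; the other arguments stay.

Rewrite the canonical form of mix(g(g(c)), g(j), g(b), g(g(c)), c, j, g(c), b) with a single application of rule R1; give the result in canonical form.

Canonical form:  mix(b, c, g(b), g(c), g(g(c)), g(j), j)
R1 matches:  uses b;  v := mix(c, g(b), g(c), g(g(c)), g(j), j)
The extension variable absorbs all remaining arguments, so the whole application is rewritten.
New term:  mix(c, g(b), g(c), g(g(c)), g(j), j)

Answer: mix(c, g(b), g(c), g(g(c)), g(j), j)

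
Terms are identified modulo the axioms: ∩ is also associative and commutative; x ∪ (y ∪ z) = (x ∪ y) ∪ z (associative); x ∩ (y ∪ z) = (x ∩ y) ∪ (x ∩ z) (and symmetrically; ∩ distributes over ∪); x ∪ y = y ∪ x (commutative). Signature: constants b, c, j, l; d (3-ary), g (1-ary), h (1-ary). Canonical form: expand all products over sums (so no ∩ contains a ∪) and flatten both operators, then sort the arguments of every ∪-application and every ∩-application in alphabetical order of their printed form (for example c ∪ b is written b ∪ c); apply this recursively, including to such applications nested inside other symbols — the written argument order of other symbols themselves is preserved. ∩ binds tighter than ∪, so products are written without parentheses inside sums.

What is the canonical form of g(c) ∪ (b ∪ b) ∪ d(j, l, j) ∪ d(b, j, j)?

Answer: b ∪ b ∪ d(b, j, j) ∪ d(j, l, j) ∪ g(c)

Derivation:
Un-nest:  g(c) ∪ b ∪ b ∪ d(j, l, j) ∪ d(b, j, j)
Order the arguments:  b ∪ b ∪ d(b, j, j) ∪ d(j, l, j) ∪ g(c)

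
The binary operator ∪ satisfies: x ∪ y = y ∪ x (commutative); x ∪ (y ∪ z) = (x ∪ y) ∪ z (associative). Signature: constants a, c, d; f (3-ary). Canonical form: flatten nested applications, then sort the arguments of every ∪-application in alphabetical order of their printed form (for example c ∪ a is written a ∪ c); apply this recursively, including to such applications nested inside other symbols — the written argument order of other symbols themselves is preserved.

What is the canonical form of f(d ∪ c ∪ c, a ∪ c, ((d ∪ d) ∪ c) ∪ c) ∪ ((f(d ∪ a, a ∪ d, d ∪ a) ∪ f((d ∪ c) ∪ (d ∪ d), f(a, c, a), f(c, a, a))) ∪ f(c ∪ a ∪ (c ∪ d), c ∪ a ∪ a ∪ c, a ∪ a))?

Answer: f(a ∪ c ∪ c ∪ d, a ∪ a ∪ c ∪ c, a ∪ a) ∪ f(a ∪ d, a ∪ d, a ∪ d) ∪ f(c ∪ c ∪ d, a ∪ c, c ∪ c ∪ d ∪ d) ∪ f(c ∪ d ∪ d ∪ d, f(a, c, a), f(c, a, a))

Derivation:
Merge nested applications:  f(d ∪ c ∪ c, a ∪ c, ((d ∪ d) ∪ c) ∪ c) ∪ f(d ∪ a, a ∪ d, d ∪ a) ∪ f((d ∪ c) ∪ (d ∪ d), f(a, c, a), f(c, a, a)) ∪ f(c ∪ a ∪ (c ∪ d), c ∪ a ∪ a ∪ c, a ∪ a)
Canonicalize subterm:  f(d ∪ c ∪ c, a ∪ c, ((d ∪ d) ∪ c) ∪ c)  →  f(c ∪ c ∪ d, a ∪ c, c ∪ c ∪ d ∪ d)
Inside:  f(d ∪ a, a ∪ d, d ∪ a)  →  f(a ∪ d, a ∪ d, a ∪ d)
Inside:  f((d ∪ c) ∪ (d ∪ d), f(a, c, a), f(c, a, a))  →  f(c ∪ d ∪ d ∪ d, f(a, c, a), f(c, a, a))
Order the arguments:  f(a ∪ c ∪ c ∪ d, a ∪ a ∪ c ∪ c, a ∪ a) ∪ f(a ∪ d, a ∪ d, a ∪ d) ∪ f(c ∪ c ∪ d, a ∪ c, c ∪ c ∪ d ∪ d) ∪ f(c ∪ d ∪ d ∪ d, f(a, c, a), f(c, a, a))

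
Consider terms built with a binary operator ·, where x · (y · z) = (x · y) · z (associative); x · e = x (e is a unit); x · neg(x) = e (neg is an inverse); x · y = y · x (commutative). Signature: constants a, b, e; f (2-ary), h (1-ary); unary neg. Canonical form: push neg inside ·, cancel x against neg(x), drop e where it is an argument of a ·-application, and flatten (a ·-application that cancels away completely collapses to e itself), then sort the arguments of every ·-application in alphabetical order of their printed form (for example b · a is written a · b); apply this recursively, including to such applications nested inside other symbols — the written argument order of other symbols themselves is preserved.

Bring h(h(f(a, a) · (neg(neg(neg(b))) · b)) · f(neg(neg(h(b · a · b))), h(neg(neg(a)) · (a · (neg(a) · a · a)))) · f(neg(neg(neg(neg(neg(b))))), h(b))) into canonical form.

Answer: h(f(h(a · b · b), h(a · a · a)) · f(neg(b), h(b)) · h(f(a, a)))

Derivation:
Focus inside:  h(f(a, a) · (neg(neg(neg(b))) · b)) · f(neg(neg(h(b · a · b))), h(neg(neg(a)) · (a · (neg(a) · a · a)))) · f(neg(neg(neg(neg(neg(b))))), h(b))
Push neg inside:  distribute neg over · and collapse double neg
Collect:  h(f(a, a)) · f(h(a · b · b), h(a · a · a)) · f(neg(b), h(b))
Sort arguments:  f(h(a · b · b), h(a · a · a)) · f(neg(b), h(b)) · h(f(a, a))
Reassemble:  h(f(h(a · b · b), h(a · a · a)) · f(neg(b), h(b)) · h(f(a, a)))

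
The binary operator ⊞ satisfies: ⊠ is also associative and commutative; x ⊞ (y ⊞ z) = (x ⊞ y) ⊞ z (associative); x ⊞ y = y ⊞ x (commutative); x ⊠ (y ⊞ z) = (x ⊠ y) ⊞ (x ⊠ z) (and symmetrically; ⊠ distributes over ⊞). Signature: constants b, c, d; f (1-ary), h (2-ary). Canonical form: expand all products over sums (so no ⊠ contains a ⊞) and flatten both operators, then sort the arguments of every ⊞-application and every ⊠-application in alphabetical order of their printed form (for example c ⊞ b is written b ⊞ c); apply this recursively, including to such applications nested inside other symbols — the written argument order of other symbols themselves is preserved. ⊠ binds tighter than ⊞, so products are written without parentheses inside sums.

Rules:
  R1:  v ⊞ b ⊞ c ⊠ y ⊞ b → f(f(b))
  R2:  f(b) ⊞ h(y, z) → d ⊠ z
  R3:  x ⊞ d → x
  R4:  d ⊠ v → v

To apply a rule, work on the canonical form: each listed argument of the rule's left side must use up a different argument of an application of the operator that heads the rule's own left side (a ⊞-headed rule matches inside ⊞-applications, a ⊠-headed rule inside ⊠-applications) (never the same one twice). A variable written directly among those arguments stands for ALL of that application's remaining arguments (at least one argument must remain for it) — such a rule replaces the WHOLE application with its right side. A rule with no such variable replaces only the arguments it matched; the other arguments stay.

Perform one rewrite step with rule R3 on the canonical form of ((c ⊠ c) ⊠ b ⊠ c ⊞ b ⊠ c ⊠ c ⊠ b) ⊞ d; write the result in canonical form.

Answer: b ⊠ b ⊠ c ⊠ c ⊞ b ⊠ c ⊠ c ⊠ c

Derivation:
Canonical form:  b ⊠ b ⊠ c ⊠ c ⊞ b ⊠ c ⊠ c ⊠ c ⊞ d
Match R3:  consume d;  x := b ⊠ b ⊠ c ⊠ c ⊞ b ⊠ c ⊠ c ⊠ c
Every leftover argument binds to the variable; the entire application is replaced.
Result:  b ⊠ b ⊠ c ⊠ c ⊞ b ⊠ c ⊠ c ⊠ c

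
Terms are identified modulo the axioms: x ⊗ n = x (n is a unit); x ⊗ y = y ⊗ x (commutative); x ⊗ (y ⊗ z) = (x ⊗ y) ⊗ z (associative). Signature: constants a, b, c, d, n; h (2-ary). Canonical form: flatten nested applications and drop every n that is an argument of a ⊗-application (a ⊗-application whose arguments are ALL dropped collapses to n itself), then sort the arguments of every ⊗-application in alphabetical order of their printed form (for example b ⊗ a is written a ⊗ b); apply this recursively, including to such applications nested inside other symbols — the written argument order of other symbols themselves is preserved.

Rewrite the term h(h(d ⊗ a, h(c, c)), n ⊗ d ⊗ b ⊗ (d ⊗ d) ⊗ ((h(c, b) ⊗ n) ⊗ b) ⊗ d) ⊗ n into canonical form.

Answer: h(h(a ⊗ d, h(c, c)), b ⊗ b ⊗ d ⊗ d ⊗ d ⊗ d ⊗ h(c, b))

Derivation:
Inside:  h(h(d ⊗ a, h(c, c)), n ⊗ d ⊗ b ⊗ (d ⊗ d) ⊗ ((h(c, b) ⊗ n) ⊗ b) ⊗ d)  →  h(h(a ⊗ d, h(c, c)), b ⊗ b ⊗ d ⊗ d ⊗ d ⊗ d ⊗ h(c, b))
Drop the unit:  drop n
Sort:  h(h(a ⊗ d, h(c, c)), b ⊗ b ⊗ d ⊗ d ⊗ d ⊗ d ⊗ h(c, b))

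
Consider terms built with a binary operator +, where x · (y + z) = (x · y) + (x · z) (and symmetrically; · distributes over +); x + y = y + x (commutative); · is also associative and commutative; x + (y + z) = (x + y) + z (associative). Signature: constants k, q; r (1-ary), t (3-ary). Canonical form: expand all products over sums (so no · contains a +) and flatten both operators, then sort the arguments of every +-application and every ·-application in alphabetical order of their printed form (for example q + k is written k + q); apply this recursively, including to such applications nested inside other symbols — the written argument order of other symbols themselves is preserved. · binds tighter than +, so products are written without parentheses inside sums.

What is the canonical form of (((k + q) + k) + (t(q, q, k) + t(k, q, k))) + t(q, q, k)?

Answer: k + k + q + t(k, q, k) + t(q, q, k) + t(q, q, k)

Derivation:
Flatten:  k + q + k + t(q, q, k) + t(k, q, k) + t(q, q, k)
Sort:  k + k + q + t(k, q, k) + t(q, q, k) + t(q, q, k)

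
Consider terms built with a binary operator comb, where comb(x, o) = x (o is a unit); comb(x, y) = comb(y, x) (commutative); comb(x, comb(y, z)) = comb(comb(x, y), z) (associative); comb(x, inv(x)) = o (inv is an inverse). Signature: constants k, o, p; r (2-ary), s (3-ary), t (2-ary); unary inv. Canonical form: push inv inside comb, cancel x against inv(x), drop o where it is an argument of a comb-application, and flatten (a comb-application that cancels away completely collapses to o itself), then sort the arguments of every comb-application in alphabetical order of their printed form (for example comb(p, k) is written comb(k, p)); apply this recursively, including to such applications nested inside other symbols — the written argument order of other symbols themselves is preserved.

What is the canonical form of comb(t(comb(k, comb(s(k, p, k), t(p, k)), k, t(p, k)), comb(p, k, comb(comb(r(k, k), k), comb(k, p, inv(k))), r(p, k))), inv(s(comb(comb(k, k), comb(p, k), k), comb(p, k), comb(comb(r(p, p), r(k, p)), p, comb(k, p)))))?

Collect terms:  comb(t(comb(k, k, s(k, p, k), t(p, k), t(p, k)), comb(k, k, p, p, r(k, k), r(p, k))), inv(s(comb(k, k, k, k, p), comb(k, p), comb(k, p, p, r(k, p), r(p, p)))))
Order the arguments:  comb(inv(s(comb(k, k, k, k, p), comb(k, p), comb(k, p, p, r(k, p), r(p, p)))), t(comb(k, k, s(k, p, k), t(p, k), t(p, k)), comb(k, k, p, p, r(k, k), r(p, k))))

Answer: comb(inv(s(comb(k, k, k, k, p), comb(k, p), comb(k, p, p, r(k, p), r(p, p)))), t(comb(k, k, s(k, p, k), t(p, k), t(p, k)), comb(k, k, p, p, r(k, k), r(p, k))))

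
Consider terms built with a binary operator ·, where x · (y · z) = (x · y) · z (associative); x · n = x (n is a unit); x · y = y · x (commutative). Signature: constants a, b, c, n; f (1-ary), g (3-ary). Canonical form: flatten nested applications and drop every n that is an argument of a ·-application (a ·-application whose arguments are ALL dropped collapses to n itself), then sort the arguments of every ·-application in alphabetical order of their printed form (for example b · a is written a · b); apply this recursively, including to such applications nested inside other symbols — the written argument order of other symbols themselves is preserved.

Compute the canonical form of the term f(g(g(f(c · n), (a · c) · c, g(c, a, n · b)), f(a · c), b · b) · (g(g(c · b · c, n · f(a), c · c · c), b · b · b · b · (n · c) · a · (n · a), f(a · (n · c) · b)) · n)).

Work inside:  g(g(f(c · n), (a · c) · c, g(c, a, n · b)), f(a · c), b · b) · (g(g(c · b · c, n · f(a), c · c · c), b · b · b · b · (n · c) · a · (n · a), f(a · (n · c) · b)) · n)
Flatten:  g(g(f(c · n), (a · c) · c, g(c, a, n · b)), f(a · c), b · b) · g(g(c · b · c, n · f(a), c · c · c), b · b · b · b · (n · c) · a · (n · a), f(a · (n · c) · b)) · n
Simplify inside:  g(g(f(c · n), (a · c) · c, g(c, a, n · b)), f(a · c), b · b)  →  g(g(f(c), a · c · c, g(c, a, b)), f(a · c), b · b)
Simplify inside:  g(g(c · b · c, n · f(a), c · c · c), b · b · b · b · (n · c) · a · (n · a), f(a · (n · c) · b))  →  g(g(b · c · c, f(a), c · c · c), a · a · b · b · b · b · c, f(a · b · c))
Units out:  drop n
Order the arguments:  g(g(b · c · c, f(a), c · c · c), a · a · b · b · b · b · c, f(a · b · c)) · g(g(f(c), a · c · c, g(c, a, b)), f(a · c), b · b)
Reassemble:  f(g(g(b · c · c, f(a), c · c · c), a · a · b · b · b · b · c, f(a · b · c)) · g(g(f(c), a · c · c, g(c, a, b)), f(a · c), b · b))

Answer: f(g(g(b · c · c, f(a), c · c · c), a · a · b · b · b · b · c, f(a · b · c)) · g(g(f(c), a · c · c, g(c, a, b)), f(a · c), b · b))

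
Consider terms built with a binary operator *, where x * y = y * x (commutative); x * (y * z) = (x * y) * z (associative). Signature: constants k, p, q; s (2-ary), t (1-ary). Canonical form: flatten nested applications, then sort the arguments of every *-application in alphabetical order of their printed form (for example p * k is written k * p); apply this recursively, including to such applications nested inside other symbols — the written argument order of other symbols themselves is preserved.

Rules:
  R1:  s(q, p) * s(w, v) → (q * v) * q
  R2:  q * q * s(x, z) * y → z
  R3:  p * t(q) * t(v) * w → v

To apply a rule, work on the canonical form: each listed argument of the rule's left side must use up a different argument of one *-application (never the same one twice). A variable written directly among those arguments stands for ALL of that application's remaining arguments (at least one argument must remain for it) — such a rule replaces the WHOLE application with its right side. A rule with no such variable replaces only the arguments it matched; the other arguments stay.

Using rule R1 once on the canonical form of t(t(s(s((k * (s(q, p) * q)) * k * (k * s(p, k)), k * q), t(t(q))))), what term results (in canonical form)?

Answer: t(t(s(s(k * k * k * k * q * q * q, k * q), t(t(q)))))

Derivation:
Canonical form:  t(t(s(s(k * k * k * q * s(p, k) * s(q, p), k * q), t(t(q)))))
R1 matches:  uses s(p, k), s(q, p);  v := k, w := p
New term:  t(t(s(s(k * k * k * k * q * q * q, k * q), t(t(q)))))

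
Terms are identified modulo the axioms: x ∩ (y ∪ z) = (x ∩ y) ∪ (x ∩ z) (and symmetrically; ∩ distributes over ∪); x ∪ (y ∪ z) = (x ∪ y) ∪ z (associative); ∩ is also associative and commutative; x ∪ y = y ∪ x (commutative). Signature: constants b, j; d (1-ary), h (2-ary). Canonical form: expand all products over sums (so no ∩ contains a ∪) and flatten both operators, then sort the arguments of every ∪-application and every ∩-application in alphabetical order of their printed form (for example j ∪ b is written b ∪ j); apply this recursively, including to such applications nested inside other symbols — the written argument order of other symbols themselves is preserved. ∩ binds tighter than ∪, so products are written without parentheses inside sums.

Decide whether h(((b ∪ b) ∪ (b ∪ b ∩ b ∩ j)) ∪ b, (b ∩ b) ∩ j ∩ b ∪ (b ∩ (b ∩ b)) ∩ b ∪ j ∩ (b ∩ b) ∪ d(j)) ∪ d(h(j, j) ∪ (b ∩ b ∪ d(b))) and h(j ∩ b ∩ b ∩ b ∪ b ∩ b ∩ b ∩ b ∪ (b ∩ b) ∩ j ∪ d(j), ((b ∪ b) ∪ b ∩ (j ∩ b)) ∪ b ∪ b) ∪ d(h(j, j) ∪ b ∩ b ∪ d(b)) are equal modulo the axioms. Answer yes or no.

Left:  h(((b ∪ b) ∪ (b ∪ b ∩ b ∩ j)) ∪ b, (b ∩ b) ∩ j ∩ b ∪ (b ∩ (b ∩ b)) ∩ b ∪ j ∩ (b ∩ b) ∪ d(j)) ∪ d(h(j, j) ∪ (b ∩ b ∪ d(b)))
  Flatten:  h(b ∪ b ∪ b ∪ b ∪ b ∩ b ∩ j, b ∩ b ∩ b ∩ b ∪ b ∩ b ∩ b ∩ j ∪ b ∩ b ∩ j ∪ d(j)) ∪ d(b ∩ b ∪ d(b) ∪ h(j, j))
  Sort:  d(b ∩ b ∪ d(b) ∪ h(j, j)) ∪ h(b ∪ b ∪ b ∪ b ∪ b ∩ b ∩ j, b ∩ b ∩ b ∩ b ∪ b ∩ b ∩ b ∩ j ∪ b ∩ b ∩ j ∪ d(j))
Right:  h(j ∩ b ∩ b ∩ b ∪ b ∩ b ∩ b ∩ b ∪ (b ∩ b) ∩ j ∪ d(j), ((b ∪ b) ∪ b ∩ (j ∩ b)) ∪ b ∪ b) ∪ d(h(j, j) ∪ b ∩ b ∪ d(b))
  Un-nest:  h(b ∩ b ∩ b ∩ b ∪ b ∩ b ∩ b ∩ j ∪ b ∩ b ∩ j ∪ d(j), b ∪ b ∪ b ∪ b ∪ b ∩ b ∩ j) ∪ d(b ∩ b ∪ d(b) ∪ h(j, j))
  Sort arguments:  d(b ∩ b ∪ d(b) ∪ h(j, j)) ∪ h(b ∩ b ∩ b ∩ b ∪ b ∩ b ∩ b ∩ j ∪ b ∩ b ∩ j ∪ d(j), b ∪ b ∪ b ∪ b ∪ b ∩ b ∩ j)

Answer: no — d(b ∩ b ∪ d(b) ∪ h(j, j)) ∪ h(b ∪ b ∪ b ∪ b ∪ b ∩ b ∩ j, b ∩ b ∩ b ∩ b ∪ b ∩ b ∩ b ∩ j ∪ b ∩ b ∩ j ∪ d(j)) vs d(b ∩ b ∪ d(b) ∪ h(j, j)) ∪ h(b ∩ b ∩ b ∩ b ∪ b ∩ b ∩ b ∩ j ∪ b ∩ b ∩ j ∪ d(j), b ∪ b ∪ b ∪ b ∪ b ∩ b ∩ j)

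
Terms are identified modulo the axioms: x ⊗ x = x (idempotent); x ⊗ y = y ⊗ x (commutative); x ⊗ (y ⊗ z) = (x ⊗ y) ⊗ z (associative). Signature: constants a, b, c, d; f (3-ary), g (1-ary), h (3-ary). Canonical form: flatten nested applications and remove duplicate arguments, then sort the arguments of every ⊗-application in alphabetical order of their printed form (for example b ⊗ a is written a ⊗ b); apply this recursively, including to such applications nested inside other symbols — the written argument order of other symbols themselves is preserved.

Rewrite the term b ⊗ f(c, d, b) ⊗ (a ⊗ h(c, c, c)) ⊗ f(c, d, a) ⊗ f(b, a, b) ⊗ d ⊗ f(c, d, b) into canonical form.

Un-nest:  b ⊗ f(c, d, b) ⊗ a ⊗ h(c, c, c) ⊗ f(c, d, a) ⊗ f(b, a, b) ⊗ d ⊗ f(c, d, b)
Drop duplicates:  drop duplicate f(c, d, b)
Sort arguments:  a ⊗ b ⊗ d ⊗ f(b, a, b) ⊗ f(c, d, a) ⊗ f(c, d, b) ⊗ h(c, c, c)

Answer: a ⊗ b ⊗ d ⊗ f(b, a, b) ⊗ f(c, d, a) ⊗ f(c, d, b) ⊗ h(c, c, c)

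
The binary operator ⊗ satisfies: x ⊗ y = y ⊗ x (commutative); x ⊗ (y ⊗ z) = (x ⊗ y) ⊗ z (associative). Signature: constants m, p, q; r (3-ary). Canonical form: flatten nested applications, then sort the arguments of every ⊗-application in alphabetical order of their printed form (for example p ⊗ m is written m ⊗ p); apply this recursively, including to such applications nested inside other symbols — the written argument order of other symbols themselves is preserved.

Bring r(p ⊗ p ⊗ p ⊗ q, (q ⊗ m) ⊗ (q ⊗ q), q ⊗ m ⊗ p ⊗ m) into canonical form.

Focus inside:  (q ⊗ m) ⊗ (q ⊗ q)
Merge nested applications:  q ⊗ m ⊗ q ⊗ q
Sort:  m ⊗ q ⊗ q ⊗ q
Rebuild:  r(p ⊗ p ⊗ p ⊗ q, m ⊗ q ⊗ q ⊗ q, m ⊗ m ⊗ p ⊗ q)

Answer: r(p ⊗ p ⊗ p ⊗ q, m ⊗ q ⊗ q ⊗ q, m ⊗ m ⊗ p ⊗ q)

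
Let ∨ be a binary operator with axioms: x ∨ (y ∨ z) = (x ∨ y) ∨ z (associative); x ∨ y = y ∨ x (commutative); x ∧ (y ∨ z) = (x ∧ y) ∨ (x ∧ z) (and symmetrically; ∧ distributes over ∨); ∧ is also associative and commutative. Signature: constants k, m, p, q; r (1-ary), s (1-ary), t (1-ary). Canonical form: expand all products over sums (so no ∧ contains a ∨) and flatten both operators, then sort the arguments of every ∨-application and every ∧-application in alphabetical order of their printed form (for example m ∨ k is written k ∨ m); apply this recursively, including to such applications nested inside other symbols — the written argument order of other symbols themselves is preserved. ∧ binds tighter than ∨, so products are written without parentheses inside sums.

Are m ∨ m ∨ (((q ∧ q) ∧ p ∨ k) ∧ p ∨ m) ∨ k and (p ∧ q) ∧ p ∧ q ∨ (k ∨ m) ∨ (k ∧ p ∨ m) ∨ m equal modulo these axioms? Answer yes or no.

Left:  m ∨ m ∨ (((q ∧ q) ∧ p ∨ k) ∧ p ∨ m) ∨ k
  Distribute:  m ∨ m ∨ p ∧ p ∧ q ∧ q ∨ k ∧ p ∨ m ∨ k
  Sort:  k ∨ k ∧ p ∨ m ∨ m ∨ m ∨ p ∧ p ∧ q ∧ q
Right:  (p ∧ q) ∧ p ∧ q ∨ (k ∨ m) ∨ (k ∧ p ∨ m) ∨ m
  Merge nested applications:  p ∧ p ∧ q ∧ q ∨ k ∨ m ∨ k ∧ p ∨ m ∨ m
  Sort arguments:  k ∨ k ∧ p ∨ m ∨ m ∨ m ∨ p ∧ p ∧ q ∧ q

Answer: yes — both canonical forms are k ∨ k ∧ p ∨ m ∨ m ∨ m ∨ p ∧ p ∧ q ∧ q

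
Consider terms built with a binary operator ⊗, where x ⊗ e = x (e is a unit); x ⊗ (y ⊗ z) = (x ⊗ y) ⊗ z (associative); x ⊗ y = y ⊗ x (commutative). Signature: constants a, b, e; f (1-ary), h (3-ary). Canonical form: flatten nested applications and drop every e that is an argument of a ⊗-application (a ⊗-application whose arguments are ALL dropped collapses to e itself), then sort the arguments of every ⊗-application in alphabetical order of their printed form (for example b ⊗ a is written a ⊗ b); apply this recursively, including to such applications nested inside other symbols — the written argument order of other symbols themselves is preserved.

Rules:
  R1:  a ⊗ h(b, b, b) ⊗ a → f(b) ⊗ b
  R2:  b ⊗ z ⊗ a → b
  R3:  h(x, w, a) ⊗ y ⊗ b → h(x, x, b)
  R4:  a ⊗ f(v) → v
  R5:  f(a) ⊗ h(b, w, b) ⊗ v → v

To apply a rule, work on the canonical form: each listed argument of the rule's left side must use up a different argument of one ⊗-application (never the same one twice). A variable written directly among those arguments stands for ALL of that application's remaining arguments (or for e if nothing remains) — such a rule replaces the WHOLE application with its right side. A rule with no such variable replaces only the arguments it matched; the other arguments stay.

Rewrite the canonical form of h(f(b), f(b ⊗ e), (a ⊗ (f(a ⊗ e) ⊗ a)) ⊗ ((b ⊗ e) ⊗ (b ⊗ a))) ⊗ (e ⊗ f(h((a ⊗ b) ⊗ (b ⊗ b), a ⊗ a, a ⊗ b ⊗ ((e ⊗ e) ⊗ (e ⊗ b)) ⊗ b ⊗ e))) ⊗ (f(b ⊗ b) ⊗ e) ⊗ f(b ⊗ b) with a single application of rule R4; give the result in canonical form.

Canonical form:  f(b ⊗ b) ⊗ f(b ⊗ b) ⊗ f(h(a ⊗ b ⊗ b ⊗ b, a ⊗ a, a ⊗ b ⊗ b ⊗ b)) ⊗ h(f(b), f(b), a ⊗ a ⊗ a ⊗ b ⊗ b ⊗ f(a))
Match R4:  consume a, f(a);  v := a
Result:  f(b ⊗ b) ⊗ f(b ⊗ b) ⊗ f(h(a ⊗ b ⊗ b ⊗ b, a ⊗ a, a ⊗ b ⊗ b ⊗ b)) ⊗ h(f(b), f(b), a ⊗ a ⊗ a ⊗ b ⊗ b)

Answer: f(b ⊗ b) ⊗ f(b ⊗ b) ⊗ f(h(a ⊗ b ⊗ b ⊗ b, a ⊗ a, a ⊗ b ⊗ b ⊗ b)) ⊗ h(f(b), f(b), a ⊗ a ⊗ a ⊗ b ⊗ b)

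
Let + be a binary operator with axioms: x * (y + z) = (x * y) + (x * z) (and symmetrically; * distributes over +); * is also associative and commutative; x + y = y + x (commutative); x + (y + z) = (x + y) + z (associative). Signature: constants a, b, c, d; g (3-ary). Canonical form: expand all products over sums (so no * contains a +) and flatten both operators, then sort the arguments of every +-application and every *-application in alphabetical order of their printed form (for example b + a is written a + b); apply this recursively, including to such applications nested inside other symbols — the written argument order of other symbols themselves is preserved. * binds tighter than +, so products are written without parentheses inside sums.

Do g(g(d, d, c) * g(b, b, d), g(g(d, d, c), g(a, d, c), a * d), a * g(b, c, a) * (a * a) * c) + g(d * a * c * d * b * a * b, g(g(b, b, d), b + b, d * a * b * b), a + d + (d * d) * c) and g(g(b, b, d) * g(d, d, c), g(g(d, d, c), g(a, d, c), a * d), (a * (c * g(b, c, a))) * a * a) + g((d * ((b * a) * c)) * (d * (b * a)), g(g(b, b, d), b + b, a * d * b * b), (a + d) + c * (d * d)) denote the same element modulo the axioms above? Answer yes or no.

Left:  g(g(d, d, c) * g(b, b, d), g(g(d, d, c), g(a, d, c), a * d), a * g(b, c, a) * (a * a) * c) + g(d * a * c * d * b * a * b, g(g(b, b, d), b + b, d * a * b * b), a + d + (d * d) * c)
  Flatten:  g(g(b, b, d) * g(d, d, c), g(g(d, d, c), g(a, d, c), a * d), a * a * a * c * g(b, c, a)) + g(a * a * b * b * c * d * d, g(g(b, b, d), b + b, a * b * b * d), a + c * d * d + d)
  Order the arguments:  g(a * a * b * b * c * d * d, g(g(b, b, d), b + b, a * b * b * d), a + c * d * d + d) + g(g(b, b, d) * g(d, d, c), g(g(d, d, c), g(a, d, c), a * d), a * a * a * c * g(b, c, a))
Right:  g(g(b, b, d) * g(d, d, c), g(g(d, d, c), g(a, d, c), a * d), (a * (c * g(b, c, a))) * a * a) + g((d * ((b * a) * c)) * (d * (b * a)), g(g(b, b, d), b + b, a * d * b * b), (a + d) + c * (d * d))
  Flatten:  g(g(b, b, d) * g(d, d, c), g(g(d, d, c), g(a, d, c), a * d), a * a * a * c * g(b, c, a)) + g(a * a * b * b * c * d * d, g(g(b, b, d), b + b, a * b * b * d), a + c * d * d + d)
  Sort arguments:  g(a * a * b * b * c * d * d, g(g(b, b, d), b + b, a * b * b * d), a + c * d * d + d) + g(g(b, b, d) * g(d, d, c), g(g(d, d, c), g(a, d, c), a * d), a * a * a * c * g(b, c, a))

Answer: yes — both canonical forms are g(a * a * b * b * c * d * d, g(g(b, b, d), b + b, a * b * b * d), a + c * d * d + d) + g(g(b, b, d) * g(d, d, c), g(g(d, d, c), g(a, d, c), a * d), a * a * a * c * g(b, c, a))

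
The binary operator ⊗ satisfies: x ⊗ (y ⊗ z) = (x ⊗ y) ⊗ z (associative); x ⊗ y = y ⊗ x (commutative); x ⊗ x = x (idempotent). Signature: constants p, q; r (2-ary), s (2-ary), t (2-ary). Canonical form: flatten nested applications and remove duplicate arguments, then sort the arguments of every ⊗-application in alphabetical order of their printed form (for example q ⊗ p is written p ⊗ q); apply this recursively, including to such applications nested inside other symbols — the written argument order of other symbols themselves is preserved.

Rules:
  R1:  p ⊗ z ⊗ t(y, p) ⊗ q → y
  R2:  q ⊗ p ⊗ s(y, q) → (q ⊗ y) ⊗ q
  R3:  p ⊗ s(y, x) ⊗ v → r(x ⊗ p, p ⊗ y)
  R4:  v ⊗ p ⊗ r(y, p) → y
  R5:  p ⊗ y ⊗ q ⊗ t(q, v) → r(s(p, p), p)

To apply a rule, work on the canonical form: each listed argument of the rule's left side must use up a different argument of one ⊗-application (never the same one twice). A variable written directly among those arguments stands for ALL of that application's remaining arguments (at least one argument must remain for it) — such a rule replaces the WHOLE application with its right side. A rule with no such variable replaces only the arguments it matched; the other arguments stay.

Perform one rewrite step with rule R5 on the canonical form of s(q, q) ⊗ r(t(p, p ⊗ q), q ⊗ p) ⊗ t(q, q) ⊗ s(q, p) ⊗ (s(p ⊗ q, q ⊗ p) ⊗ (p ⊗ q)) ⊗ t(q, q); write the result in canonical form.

Answer: r(s(p, p), p)

Derivation:
Canonical form:  p ⊗ q ⊗ r(t(p, p ⊗ q), p ⊗ q) ⊗ s(p ⊗ q, p ⊗ q) ⊗ s(q, p) ⊗ s(q, q) ⊗ t(q, q)
R5 matches:  uses p, q, t(q, q);  v := q, y := r(t(p, p ⊗ q), p ⊗ q) ⊗ s(p ⊗ q, p ⊗ q) ⊗ s(q, p) ⊗ s(q, q)
The extension variable absorbs all remaining arguments, so the whole application is rewritten.
Giving:  r(s(p, p), p)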